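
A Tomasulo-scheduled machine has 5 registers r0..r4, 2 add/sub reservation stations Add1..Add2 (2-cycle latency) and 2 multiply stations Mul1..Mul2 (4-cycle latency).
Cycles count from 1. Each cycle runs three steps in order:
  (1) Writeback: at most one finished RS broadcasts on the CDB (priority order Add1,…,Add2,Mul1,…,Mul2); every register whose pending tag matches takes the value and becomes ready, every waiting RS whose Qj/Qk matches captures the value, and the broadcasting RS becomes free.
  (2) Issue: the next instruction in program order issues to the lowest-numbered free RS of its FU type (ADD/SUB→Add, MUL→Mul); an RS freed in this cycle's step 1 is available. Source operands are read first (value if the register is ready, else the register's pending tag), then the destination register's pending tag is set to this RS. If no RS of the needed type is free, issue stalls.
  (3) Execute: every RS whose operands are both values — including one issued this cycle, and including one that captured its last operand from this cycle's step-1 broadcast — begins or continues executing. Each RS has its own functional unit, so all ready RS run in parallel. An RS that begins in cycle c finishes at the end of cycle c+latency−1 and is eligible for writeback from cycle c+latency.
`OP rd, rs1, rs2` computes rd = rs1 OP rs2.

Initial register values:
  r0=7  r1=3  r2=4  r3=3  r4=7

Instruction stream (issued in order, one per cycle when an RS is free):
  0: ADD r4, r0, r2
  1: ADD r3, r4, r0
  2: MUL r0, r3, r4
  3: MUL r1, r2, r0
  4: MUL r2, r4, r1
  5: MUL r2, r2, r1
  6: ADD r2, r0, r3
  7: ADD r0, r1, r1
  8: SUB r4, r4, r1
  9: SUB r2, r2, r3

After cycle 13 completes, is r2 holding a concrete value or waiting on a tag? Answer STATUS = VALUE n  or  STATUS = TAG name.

  c1: issue ADD r4<-Add1  regs: r0:7,r1:3,r2:4,r3:3,r4:Add1
  c2: issue ADD r3<-Add2  regs: r0:7,r1:3,r2:4,r3:Add2,r4:Add1
  c3: CDB Add1=11; issue MUL r0<-Mul1  regs: r0:Mul1,r1:3,r2:4,r3:Add2,r4:11
  c4: issue MUL r1<-Mul2  regs: r0:Mul1,r1:Mul2,r2:4,r3:Add2,r4:11
  c5: CDB Add2=18; stall  regs: r0:Mul1,r1:Mul2,r2:4,r3:18,r4:11
  c6: stall  regs: r0:Mul1,r1:Mul2,r2:4,r3:18,r4:11
  c7: stall  regs: r0:Mul1,r1:Mul2,r2:4,r3:18,r4:11
  c8: stall  regs: r0:Mul1,r1:Mul2,r2:4,r3:18,r4:11
  c9: CDB Mul1=198; issue MUL r2<-Mul1  regs: r0:198,r1:Mul2,r2:Mul1,r3:18,r4:11
  c10: stall  regs: r0:198,r1:Mul2,r2:Mul1,r3:18,r4:11
  c11: stall  regs: r0:198,r1:Mul2,r2:Mul1,r3:18,r4:11
  c12: stall  regs: r0:198,r1:Mul2,r2:Mul1,r3:18,r4:11
  c13: CDB Mul2=792; issue MUL r2<-Mul2  regs: r0:198,r1:792,r2:Mul2,r3:18,r4:11

STATUS = TAG Mul2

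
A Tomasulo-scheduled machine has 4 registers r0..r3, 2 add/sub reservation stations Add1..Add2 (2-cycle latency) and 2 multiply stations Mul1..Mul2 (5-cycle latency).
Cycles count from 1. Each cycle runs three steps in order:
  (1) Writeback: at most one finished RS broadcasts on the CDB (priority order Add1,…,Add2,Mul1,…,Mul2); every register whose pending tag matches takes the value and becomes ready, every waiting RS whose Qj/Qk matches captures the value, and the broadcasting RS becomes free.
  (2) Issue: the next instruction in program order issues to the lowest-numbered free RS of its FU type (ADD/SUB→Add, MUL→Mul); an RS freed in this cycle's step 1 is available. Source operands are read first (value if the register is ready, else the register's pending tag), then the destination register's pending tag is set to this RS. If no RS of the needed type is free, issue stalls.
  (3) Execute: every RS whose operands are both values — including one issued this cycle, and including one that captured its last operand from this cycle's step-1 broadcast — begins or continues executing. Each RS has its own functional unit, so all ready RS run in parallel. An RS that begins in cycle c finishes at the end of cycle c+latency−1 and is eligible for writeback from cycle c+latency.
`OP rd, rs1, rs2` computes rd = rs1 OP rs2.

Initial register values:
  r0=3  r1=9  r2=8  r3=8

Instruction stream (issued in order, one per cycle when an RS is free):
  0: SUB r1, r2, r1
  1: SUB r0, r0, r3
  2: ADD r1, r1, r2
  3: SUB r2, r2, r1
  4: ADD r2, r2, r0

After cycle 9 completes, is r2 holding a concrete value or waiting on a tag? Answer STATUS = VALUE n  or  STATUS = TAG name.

STATUS = VALUE -4

  c1: issue SUB r1<-Add1  regs: r0:3,r1:Add1,r2:8,r3:8
  c2: issue SUB r0<-Add2  regs: r0:Add2,r1:Add1,r2:8,r3:8
  c3: CDB Add1=-1; issue ADD r1<-Add1  regs: r0:Add2,r1:Add1,r2:8,r3:8
  c4: CDB Add2=-5; issue SUB r2<-Add2  regs: r0:-5,r1:Add1,r2:Add2,r3:8
  c5: CDB Add1=7; issue ADD r2<-Add1  regs: r0:-5,r1:7,r2:Add1,r3:8
  c6: -  regs: r0:-5,r1:7,r2:Add1,r3:8
  c7: CDB Add2=1  regs: r0:-5,r1:7,r2:Add1,r3:8
  c8: -  regs: r0:-5,r1:7,r2:Add1,r3:8
  c9: CDB Add1=-4  regs: r0:-5,r1:7,r2:-4,r3:8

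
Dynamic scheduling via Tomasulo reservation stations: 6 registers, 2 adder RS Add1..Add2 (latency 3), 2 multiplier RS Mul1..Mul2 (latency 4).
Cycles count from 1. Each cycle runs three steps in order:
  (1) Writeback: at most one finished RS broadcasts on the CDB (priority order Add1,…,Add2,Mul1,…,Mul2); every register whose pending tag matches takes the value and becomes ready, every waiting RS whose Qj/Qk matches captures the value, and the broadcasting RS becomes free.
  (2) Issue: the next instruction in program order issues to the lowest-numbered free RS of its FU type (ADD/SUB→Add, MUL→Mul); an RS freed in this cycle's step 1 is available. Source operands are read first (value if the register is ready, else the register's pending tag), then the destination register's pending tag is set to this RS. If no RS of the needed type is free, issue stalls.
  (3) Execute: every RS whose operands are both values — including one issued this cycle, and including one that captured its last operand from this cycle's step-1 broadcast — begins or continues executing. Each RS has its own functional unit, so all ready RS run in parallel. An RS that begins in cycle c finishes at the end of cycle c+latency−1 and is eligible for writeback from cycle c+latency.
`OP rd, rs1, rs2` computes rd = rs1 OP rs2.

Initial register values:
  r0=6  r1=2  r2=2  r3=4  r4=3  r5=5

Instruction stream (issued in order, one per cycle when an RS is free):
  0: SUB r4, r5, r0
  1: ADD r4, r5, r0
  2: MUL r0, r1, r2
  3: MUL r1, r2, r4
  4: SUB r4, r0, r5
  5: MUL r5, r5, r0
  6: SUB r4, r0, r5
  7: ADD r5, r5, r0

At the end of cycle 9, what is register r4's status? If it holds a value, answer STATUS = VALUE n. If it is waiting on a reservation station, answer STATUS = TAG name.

STATUS = TAG Add2

  c1: issue SUB r4<-Add1  regs: r0:6,r1:2,r2:2,r3:4,r4:Add1,r5:5
  c2: issue ADD r4<-Add2  regs: r0:6,r1:2,r2:2,r3:4,r4:Add2,r5:5
  c3: issue MUL r0<-Mul1  regs: r0:Mul1,r1:2,r2:2,r3:4,r4:Add2,r5:5
  c4: CDB Add1=-1; issue MUL r1<-Mul2  regs: r0:Mul1,r1:Mul2,r2:2,r3:4,r4:Add2,r5:5
  c5: CDB Add2=11; issue SUB r4<-Add1  regs: r0:Mul1,r1:Mul2,r2:2,r3:4,r4:Add1,r5:5
  c6: stall  regs: r0:Mul1,r1:Mul2,r2:2,r3:4,r4:Add1,r5:5
  c7: CDB Mul1=4; issue MUL r5<-Mul1  regs: r0:4,r1:Mul2,r2:2,r3:4,r4:Add1,r5:Mul1
  c8: issue SUB r4<-Add2  regs: r0:4,r1:Mul2,r2:2,r3:4,r4:Add2,r5:Mul1
  c9: CDB Mul2=22; stall  regs: r0:4,r1:22,r2:2,r3:4,r4:Add2,r5:Mul1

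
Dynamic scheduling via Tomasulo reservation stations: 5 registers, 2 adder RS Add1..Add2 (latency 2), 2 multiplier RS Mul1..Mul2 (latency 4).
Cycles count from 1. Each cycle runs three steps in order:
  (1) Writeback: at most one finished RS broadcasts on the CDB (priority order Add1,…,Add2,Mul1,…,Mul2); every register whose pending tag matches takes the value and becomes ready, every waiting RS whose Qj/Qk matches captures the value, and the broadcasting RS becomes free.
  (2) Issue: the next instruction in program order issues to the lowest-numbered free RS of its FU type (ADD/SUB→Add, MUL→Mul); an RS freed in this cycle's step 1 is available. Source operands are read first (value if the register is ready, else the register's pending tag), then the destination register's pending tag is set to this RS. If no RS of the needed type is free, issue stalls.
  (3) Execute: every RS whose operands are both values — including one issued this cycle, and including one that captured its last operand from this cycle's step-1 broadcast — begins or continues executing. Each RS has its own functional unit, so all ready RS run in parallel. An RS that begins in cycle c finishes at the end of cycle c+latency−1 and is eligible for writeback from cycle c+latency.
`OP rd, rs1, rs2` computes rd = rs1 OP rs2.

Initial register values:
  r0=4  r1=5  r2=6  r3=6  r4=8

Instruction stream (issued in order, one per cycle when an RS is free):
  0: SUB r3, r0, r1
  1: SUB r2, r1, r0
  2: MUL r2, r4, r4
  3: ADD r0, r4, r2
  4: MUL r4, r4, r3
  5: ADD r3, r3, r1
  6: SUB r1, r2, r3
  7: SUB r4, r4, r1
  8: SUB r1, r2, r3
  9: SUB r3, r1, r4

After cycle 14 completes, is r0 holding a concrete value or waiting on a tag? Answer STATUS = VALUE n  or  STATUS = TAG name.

  c1: issue SUB r3<-Add1  regs: r0:4,r1:5,r2:6,r3:Add1,r4:8
  c2: issue SUB r2<-Add2  regs: r0:4,r1:5,r2:Add2,r3:Add1,r4:8
  c3: CDB Add1=-1; issue MUL r2<-Mul1  regs: r0:4,r1:5,r2:Mul1,r3:-1,r4:8
  c4: CDB Add2=1; issue ADD r0<-Add1  regs: r0:Add1,r1:5,r2:Mul1,r3:-1,r4:8
  c5: issue MUL r4<-Mul2  regs: r0:Add1,r1:5,r2:Mul1,r3:-1,r4:Mul2
  c6: issue ADD r3<-Add2  regs: r0:Add1,r1:5,r2:Mul1,r3:Add2,r4:Mul2
  c7: CDB Mul1=64; stall  regs: r0:Add1,r1:5,r2:64,r3:Add2,r4:Mul2
  c8: CDB Add2=4; issue SUB r1<-Add2  regs: r0:Add1,r1:Add2,r2:64,r3:4,r4:Mul2
  c9: CDB Add1=72; issue SUB r4<-Add1  regs: r0:72,r1:Add2,r2:64,r3:4,r4:Add1
  c10: CDB Add2=60; issue SUB r1<-Add2  regs: r0:72,r1:Add2,r2:64,r3:4,r4:Add1
  c11: CDB Mul2=-8; stall  regs: r0:72,r1:Add2,r2:64,r3:4,r4:Add1
  c12: CDB Add2=60; issue SUB r3<-Add2  regs: r0:72,r1:60,r2:64,r3:Add2,r4:Add1
  c13: CDB Add1=-68  regs: r0:72,r1:60,r2:64,r3:Add2,r4:-68
  c14: -  regs: r0:72,r1:60,r2:64,r3:Add2,r4:-68

STATUS = VALUE 72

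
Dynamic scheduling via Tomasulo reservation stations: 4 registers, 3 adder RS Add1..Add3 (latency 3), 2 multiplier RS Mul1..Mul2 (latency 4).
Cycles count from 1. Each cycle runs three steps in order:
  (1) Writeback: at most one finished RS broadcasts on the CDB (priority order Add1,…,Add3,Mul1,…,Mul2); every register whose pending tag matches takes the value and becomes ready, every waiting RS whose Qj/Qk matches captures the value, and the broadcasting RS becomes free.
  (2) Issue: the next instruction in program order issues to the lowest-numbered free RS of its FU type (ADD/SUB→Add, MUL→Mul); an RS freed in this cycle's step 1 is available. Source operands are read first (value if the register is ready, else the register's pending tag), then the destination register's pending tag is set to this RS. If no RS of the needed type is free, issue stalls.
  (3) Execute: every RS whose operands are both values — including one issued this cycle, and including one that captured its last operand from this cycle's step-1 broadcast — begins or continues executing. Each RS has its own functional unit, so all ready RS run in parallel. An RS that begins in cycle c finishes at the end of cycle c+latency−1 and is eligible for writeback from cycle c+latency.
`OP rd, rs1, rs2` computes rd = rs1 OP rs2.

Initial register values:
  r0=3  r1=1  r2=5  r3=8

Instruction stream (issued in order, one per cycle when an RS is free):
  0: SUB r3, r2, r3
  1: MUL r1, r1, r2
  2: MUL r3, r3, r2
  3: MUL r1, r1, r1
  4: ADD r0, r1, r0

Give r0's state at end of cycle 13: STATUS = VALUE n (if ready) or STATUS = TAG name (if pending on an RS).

STATUS = VALUE 28

c1: issue SUB r3<-Add1 | r0:3,r1:1,r2:5,r3:Add1
c2: issue MUL r1<-Mul1 | r0:3,r1:Mul1,r2:5,r3:Add1
c3: issue MUL r3<-Mul2 | r0:3,r1:Mul1,r2:5,r3:Mul2
c4: CDB Add1=-3; stall | r0:3,r1:Mul1,r2:5,r3:Mul2
c5: stall | r0:3,r1:Mul1,r2:5,r3:Mul2
c6: CDB Mul1=5; issue MUL r1<-Mul1 | r0:3,r1:Mul1,r2:5,r3:Mul2
c7: issue ADD r0<-Add1 | r0:Add1,r1:Mul1,r2:5,r3:Mul2
c8: CDB Mul2=-15 | r0:Add1,r1:Mul1,r2:5,r3:-15
c9: - | r0:Add1,r1:Mul1,r2:5,r3:-15
c10: CDB Mul1=25 | r0:Add1,r1:25,r2:5,r3:-15
c11: - | r0:Add1,r1:25,r2:5,r3:-15
c12: - | r0:Add1,r1:25,r2:5,r3:-15
c13: CDB Add1=28 | r0:28,r1:25,r2:5,r3:-15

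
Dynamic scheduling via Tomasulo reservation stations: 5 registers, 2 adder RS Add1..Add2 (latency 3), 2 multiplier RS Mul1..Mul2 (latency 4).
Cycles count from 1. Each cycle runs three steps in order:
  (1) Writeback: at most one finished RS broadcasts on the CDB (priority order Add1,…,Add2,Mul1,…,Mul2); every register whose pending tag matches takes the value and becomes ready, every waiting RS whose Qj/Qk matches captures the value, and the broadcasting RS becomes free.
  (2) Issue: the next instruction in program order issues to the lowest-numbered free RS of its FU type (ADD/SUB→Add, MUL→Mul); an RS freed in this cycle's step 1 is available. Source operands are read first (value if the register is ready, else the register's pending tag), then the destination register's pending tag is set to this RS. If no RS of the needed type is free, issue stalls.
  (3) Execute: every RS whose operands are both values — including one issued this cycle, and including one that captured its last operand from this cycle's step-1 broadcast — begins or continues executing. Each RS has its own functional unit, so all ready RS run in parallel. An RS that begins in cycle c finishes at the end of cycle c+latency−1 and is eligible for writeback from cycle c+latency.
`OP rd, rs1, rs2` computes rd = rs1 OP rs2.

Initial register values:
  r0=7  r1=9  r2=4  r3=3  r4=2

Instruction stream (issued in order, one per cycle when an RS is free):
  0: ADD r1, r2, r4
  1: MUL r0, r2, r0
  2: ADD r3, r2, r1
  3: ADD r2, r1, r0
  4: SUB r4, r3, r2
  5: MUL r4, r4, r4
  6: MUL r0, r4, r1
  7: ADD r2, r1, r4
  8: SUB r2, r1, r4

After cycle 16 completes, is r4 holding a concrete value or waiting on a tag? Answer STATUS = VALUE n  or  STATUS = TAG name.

c1: issue ADD r1<-Add1 | r0:7,r1:Add1,r2:4,r3:3,r4:2
c2: issue MUL r0<-Mul1 | r0:Mul1,r1:Add1,r2:4,r3:3,r4:2
c3: issue ADD r3<-Add2 | r0:Mul1,r1:Add1,r2:4,r3:Add2,r4:2
c4: CDB Add1=6; issue ADD r2<-Add1 | r0:Mul1,r1:6,r2:Add1,r3:Add2,r4:2
c5: stall | r0:Mul1,r1:6,r2:Add1,r3:Add2,r4:2
c6: CDB Mul1=28; stall | r0:28,r1:6,r2:Add1,r3:Add2,r4:2
c7: CDB Add2=10; issue SUB r4<-Add2 | r0:28,r1:6,r2:Add1,r3:10,r4:Add2
c8: issue MUL r4<-Mul1 | r0:28,r1:6,r2:Add1,r3:10,r4:Mul1
c9: CDB Add1=34; issue MUL r0<-Mul2 | r0:Mul2,r1:6,r2:34,r3:10,r4:Mul1
c10: issue ADD r2<-Add1 | r0:Mul2,r1:6,r2:Add1,r3:10,r4:Mul1
c11: stall | r0:Mul2,r1:6,r2:Add1,r3:10,r4:Mul1
c12: CDB Add2=-24; issue SUB r2<-Add2 | r0:Mul2,r1:6,r2:Add2,r3:10,r4:Mul1
c13: - | r0:Mul2,r1:6,r2:Add2,r3:10,r4:Mul1
c14: - | r0:Mul2,r1:6,r2:Add2,r3:10,r4:Mul1
c15: - | r0:Mul2,r1:6,r2:Add2,r3:10,r4:Mul1
c16: CDB Mul1=576 | r0:Mul2,r1:6,r2:Add2,r3:10,r4:576

STATUS = VALUE 576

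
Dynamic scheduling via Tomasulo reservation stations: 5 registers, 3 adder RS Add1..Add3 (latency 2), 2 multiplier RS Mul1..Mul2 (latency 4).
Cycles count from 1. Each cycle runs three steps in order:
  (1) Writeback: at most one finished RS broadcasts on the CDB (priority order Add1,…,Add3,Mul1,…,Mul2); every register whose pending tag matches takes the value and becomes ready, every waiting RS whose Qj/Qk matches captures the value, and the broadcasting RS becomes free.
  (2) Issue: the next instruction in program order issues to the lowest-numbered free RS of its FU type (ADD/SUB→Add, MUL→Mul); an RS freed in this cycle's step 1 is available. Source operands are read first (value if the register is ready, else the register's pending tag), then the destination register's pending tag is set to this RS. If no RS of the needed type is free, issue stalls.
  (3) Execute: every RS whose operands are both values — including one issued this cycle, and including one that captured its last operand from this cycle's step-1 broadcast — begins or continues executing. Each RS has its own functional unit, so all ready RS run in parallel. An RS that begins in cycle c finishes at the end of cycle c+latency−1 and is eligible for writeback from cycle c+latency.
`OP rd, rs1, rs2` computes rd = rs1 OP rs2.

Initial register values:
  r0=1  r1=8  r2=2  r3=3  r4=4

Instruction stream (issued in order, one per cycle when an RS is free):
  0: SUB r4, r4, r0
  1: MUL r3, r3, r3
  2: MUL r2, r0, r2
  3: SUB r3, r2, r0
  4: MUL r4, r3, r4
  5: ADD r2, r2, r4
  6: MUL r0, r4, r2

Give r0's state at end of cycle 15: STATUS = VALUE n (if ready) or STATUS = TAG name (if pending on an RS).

cycle 1: issue SUB r4<-Add1 // r0:1,r1:8,r2:2,r3:3,r4:Add1
cycle 2: issue MUL r3<-Mul1 // r0:1,r1:8,r2:2,r3:Mul1,r4:Add1
cycle 3: CDB Add1=3; issue MUL r2<-Mul2 // r0:1,r1:8,r2:Mul2,r3:Mul1,r4:3
cycle 4: issue SUB r3<-Add1 // r0:1,r1:8,r2:Mul2,r3:Add1,r4:3
cycle 5: stall // r0:1,r1:8,r2:Mul2,r3:Add1,r4:3
cycle 6: CDB Mul1=9; issue MUL r4<-Mul1 // r0:1,r1:8,r2:Mul2,r3:Add1,r4:Mul1
cycle 7: CDB Mul2=2; issue ADD r2<-Add2 // r0:1,r1:8,r2:Add2,r3:Add1,r4:Mul1
cycle 8: issue MUL r0<-Mul2 // r0:Mul2,r1:8,r2:Add2,r3:Add1,r4:Mul1
cycle 9: CDB Add1=1 // r0:Mul2,r1:8,r2:Add2,r3:1,r4:Mul1
cycle 10: - // r0:Mul2,r1:8,r2:Add2,r3:1,r4:Mul1
cycle 11: - // r0:Mul2,r1:8,r2:Add2,r3:1,r4:Mul1
cycle 12: - // r0:Mul2,r1:8,r2:Add2,r3:1,r4:Mul1
cycle 13: CDB Mul1=3 // r0:Mul2,r1:8,r2:Add2,r3:1,r4:3
cycle 14: - // r0:Mul2,r1:8,r2:Add2,r3:1,r4:3
cycle 15: CDB Add2=5 // r0:Mul2,r1:8,r2:5,r3:1,r4:3

STATUS = TAG Mul2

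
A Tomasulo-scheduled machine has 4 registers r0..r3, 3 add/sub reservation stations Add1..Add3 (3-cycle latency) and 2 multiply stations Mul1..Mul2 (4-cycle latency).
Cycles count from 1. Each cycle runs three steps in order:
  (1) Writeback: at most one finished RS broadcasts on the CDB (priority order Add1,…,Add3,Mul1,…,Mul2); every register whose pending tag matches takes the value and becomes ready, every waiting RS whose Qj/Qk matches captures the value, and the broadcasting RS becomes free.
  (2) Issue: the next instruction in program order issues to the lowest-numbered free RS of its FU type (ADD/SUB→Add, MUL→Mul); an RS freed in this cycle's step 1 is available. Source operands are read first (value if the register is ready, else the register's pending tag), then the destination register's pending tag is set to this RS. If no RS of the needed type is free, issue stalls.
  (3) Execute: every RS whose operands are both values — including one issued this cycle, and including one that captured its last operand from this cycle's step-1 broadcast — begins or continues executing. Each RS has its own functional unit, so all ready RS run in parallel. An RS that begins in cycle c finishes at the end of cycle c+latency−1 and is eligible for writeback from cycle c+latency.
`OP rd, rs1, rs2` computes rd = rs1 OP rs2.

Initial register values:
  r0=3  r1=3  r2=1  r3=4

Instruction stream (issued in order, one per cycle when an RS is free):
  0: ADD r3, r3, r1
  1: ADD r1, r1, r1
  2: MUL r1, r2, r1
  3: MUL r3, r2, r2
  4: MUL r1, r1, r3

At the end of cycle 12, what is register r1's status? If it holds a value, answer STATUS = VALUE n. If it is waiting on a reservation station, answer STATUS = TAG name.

STATUS = TAG Mul2

  c1: issue ADD r3<-Add1  regs: r0:3,r1:3,r2:1,r3:Add1
  c2: issue ADD r1<-Add2  regs: r0:3,r1:Add2,r2:1,r3:Add1
  c3: issue MUL r1<-Mul1  regs: r0:3,r1:Mul1,r2:1,r3:Add1
  c4: CDB Add1=7; issue MUL r3<-Mul2  regs: r0:3,r1:Mul1,r2:1,r3:Mul2
  c5: CDB Add2=6; stall  regs: r0:3,r1:Mul1,r2:1,r3:Mul2
  c6: stall  regs: r0:3,r1:Mul1,r2:1,r3:Mul2
  c7: stall  regs: r0:3,r1:Mul1,r2:1,r3:Mul2
  c8: CDB Mul2=1; issue MUL r1<-Mul2  regs: r0:3,r1:Mul2,r2:1,r3:1
  c9: CDB Mul1=6  regs: r0:3,r1:Mul2,r2:1,r3:1
  c10: -  regs: r0:3,r1:Mul2,r2:1,r3:1
  c11: -  regs: r0:3,r1:Mul2,r2:1,r3:1
  c12: -  regs: r0:3,r1:Mul2,r2:1,r3:1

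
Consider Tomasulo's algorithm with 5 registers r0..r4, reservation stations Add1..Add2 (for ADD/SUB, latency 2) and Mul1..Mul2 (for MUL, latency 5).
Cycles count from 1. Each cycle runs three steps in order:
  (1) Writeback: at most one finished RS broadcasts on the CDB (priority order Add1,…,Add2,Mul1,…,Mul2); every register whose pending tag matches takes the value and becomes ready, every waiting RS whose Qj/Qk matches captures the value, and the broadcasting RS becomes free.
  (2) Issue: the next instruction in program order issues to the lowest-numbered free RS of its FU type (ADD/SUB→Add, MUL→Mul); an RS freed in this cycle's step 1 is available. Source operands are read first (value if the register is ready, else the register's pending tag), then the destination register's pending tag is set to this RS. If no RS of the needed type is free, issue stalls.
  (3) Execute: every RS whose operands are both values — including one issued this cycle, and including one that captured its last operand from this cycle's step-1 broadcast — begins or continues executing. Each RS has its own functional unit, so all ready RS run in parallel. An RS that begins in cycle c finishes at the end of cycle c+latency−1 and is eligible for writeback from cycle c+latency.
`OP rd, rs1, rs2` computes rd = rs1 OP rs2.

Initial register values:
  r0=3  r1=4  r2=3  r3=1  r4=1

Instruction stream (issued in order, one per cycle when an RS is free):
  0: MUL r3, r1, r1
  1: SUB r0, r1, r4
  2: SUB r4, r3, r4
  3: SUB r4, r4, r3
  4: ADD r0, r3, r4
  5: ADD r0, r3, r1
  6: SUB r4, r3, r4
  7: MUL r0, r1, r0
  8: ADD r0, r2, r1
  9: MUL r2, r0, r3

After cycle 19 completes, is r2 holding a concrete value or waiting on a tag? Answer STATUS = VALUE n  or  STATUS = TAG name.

  c1: issue MUL r3<-Mul1  regs: r0:3,r1:4,r2:3,r3:Mul1,r4:1
  c2: issue SUB r0<-Add1  regs: r0:Add1,r1:4,r2:3,r3:Mul1,r4:1
  c3: issue SUB r4<-Add2  regs: r0:Add1,r1:4,r2:3,r3:Mul1,r4:Add2
  c4: CDB Add1=3; issue SUB r4<-Add1  regs: r0:3,r1:4,r2:3,r3:Mul1,r4:Add1
  c5: stall  regs: r0:3,r1:4,r2:3,r3:Mul1,r4:Add1
  c6: CDB Mul1=16; stall  regs: r0:3,r1:4,r2:3,r3:16,r4:Add1
  c7: stall  regs: r0:3,r1:4,r2:3,r3:16,r4:Add1
  c8: CDB Add2=15; issue ADD r0<-Add2  regs: r0:Add2,r1:4,r2:3,r3:16,r4:Add1
  c9: stall  regs: r0:Add2,r1:4,r2:3,r3:16,r4:Add1
  c10: CDB Add1=-1; issue ADD r0<-Add1  regs: r0:Add1,r1:4,r2:3,r3:16,r4:-1
  c11: stall  regs: r0:Add1,r1:4,r2:3,r3:16,r4:-1
  c12: CDB Add1=20; issue SUB r4<-Add1  regs: r0:20,r1:4,r2:3,r3:16,r4:Add1
  c13: CDB Add2=15; issue MUL r0<-Mul1  regs: r0:Mul1,r1:4,r2:3,r3:16,r4:Add1
  c14: CDB Add1=17; issue ADD r0<-Add1  regs: r0:Add1,r1:4,r2:3,r3:16,r4:17
  c15: issue MUL r2<-Mul2  regs: r0:Add1,r1:4,r2:Mul2,r3:16,r4:17
  c16: CDB Add1=7  regs: r0:7,r1:4,r2:Mul2,r3:16,r4:17
  c17: -  regs: r0:7,r1:4,r2:Mul2,r3:16,r4:17
  c18: CDB Mul1=80  regs: r0:7,r1:4,r2:Mul2,r3:16,r4:17
  c19: -  regs: r0:7,r1:4,r2:Mul2,r3:16,r4:17

STATUS = TAG Mul2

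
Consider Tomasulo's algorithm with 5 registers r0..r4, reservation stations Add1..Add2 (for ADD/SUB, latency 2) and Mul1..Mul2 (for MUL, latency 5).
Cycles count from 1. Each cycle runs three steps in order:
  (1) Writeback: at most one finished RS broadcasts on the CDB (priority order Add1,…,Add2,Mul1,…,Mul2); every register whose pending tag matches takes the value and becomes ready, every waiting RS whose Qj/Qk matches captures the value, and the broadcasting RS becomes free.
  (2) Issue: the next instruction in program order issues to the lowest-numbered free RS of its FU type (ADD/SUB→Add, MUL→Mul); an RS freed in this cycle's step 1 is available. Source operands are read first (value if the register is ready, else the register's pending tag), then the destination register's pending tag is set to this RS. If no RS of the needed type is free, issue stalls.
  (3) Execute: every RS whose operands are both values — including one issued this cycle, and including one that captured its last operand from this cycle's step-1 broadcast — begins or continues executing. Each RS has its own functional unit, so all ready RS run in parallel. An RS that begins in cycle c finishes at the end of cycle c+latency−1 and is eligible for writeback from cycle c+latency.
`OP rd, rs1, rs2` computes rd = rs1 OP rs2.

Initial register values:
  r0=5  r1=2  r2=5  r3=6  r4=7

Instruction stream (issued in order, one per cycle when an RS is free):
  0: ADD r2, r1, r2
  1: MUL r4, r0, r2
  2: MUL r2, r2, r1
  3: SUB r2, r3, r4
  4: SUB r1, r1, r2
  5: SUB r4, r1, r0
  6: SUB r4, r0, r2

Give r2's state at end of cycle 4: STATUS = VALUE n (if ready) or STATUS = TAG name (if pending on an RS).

cycle 1: issue ADD r2<-Add1 // r0:5,r1:2,r2:Add1,r3:6,r4:7
cycle 2: issue MUL r4<-Mul1 // r0:5,r1:2,r2:Add1,r3:6,r4:Mul1
cycle 3: CDB Add1=7; issue MUL r2<-Mul2 // r0:5,r1:2,r2:Mul2,r3:6,r4:Mul1
cycle 4: issue SUB r2<-Add1 // r0:5,r1:2,r2:Add1,r3:6,r4:Mul1

STATUS = TAG Add1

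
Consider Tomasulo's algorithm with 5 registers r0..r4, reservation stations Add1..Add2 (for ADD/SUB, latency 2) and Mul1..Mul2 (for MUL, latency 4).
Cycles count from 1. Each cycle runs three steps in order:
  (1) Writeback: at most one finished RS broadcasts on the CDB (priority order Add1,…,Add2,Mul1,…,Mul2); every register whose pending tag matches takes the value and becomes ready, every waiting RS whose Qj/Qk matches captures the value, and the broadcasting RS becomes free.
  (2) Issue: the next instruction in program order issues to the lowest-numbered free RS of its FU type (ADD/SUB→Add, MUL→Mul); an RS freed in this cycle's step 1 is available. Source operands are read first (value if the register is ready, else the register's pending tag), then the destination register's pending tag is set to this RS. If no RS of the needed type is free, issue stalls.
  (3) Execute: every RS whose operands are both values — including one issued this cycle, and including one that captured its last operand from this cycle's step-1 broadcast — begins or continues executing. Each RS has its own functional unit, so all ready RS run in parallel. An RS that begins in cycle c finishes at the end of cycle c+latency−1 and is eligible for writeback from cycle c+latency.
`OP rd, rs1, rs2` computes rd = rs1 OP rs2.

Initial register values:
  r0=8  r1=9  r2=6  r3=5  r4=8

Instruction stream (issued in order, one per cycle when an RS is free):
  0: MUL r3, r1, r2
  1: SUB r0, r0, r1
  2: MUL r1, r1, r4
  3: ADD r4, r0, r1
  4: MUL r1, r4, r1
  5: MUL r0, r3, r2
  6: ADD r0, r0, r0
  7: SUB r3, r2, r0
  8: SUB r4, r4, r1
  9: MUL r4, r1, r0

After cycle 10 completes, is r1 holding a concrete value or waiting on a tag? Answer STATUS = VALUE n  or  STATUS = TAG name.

cycle 1: issue MUL r3<-Mul1 // r0:8,r1:9,r2:6,r3:Mul1,r4:8
cycle 2: issue SUB r0<-Add1 // r0:Add1,r1:9,r2:6,r3:Mul1,r4:8
cycle 3: issue MUL r1<-Mul2 // r0:Add1,r1:Mul2,r2:6,r3:Mul1,r4:8
cycle 4: CDB Add1=-1; issue ADD r4<-Add1 // r0:-1,r1:Mul2,r2:6,r3:Mul1,r4:Add1
cycle 5: CDB Mul1=54; issue MUL r1<-Mul1 // r0:-1,r1:Mul1,r2:6,r3:54,r4:Add1
cycle 6: stall // r0:-1,r1:Mul1,r2:6,r3:54,r4:Add1
cycle 7: CDB Mul2=72; issue MUL r0<-Mul2 // r0:Mul2,r1:Mul1,r2:6,r3:54,r4:Add1
cycle 8: issue ADD r0<-Add2 // r0:Add2,r1:Mul1,r2:6,r3:54,r4:Add1
cycle 9: CDB Add1=71; issue SUB r3<-Add1 // r0:Add2,r1:Mul1,r2:6,r3:Add1,r4:71
cycle 10: stall // r0:Add2,r1:Mul1,r2:6,r3:Add1,r4:71

STATUS = TAG Mul1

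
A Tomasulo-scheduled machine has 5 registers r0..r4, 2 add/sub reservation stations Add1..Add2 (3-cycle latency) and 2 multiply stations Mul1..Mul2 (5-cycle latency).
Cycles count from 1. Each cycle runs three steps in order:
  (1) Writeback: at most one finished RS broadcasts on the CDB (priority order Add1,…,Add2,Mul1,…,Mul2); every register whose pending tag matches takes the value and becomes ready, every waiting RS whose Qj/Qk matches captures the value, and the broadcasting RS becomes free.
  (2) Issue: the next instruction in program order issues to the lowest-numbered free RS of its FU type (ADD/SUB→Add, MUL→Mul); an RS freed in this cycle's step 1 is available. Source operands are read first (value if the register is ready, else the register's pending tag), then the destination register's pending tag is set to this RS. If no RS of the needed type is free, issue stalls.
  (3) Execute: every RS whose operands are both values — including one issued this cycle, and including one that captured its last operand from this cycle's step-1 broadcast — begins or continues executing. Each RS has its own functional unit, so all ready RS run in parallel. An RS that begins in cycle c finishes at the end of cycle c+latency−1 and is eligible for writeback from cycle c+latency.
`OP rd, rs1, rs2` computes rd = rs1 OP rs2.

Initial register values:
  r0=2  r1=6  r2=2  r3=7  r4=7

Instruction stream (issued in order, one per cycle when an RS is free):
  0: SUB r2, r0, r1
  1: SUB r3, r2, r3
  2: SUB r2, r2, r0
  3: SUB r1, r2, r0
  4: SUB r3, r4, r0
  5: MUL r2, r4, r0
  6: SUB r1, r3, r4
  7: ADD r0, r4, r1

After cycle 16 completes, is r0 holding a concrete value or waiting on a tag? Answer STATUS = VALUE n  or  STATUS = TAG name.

  c1: issue SUB r2<-Add1  regs: r0:2,r1:6,r2:Add1,r3:7,r4:7
  c2: issue SUB r3<-Add2  regs: r0:2,r1:6,r2:Add1,r3:Add2,r4:7
  c3: stall  regs: r0:2,r1:6,r2:Add1,r3:Add2,r4:7
  c4: CDB Add1=-4; issue SUB r2<-Add1  regs: r0:2,r1:6,r2:Add1,r3:Add2,r4:7
  c5: stall  regs: r0:2,r1:6,r2:Add1,r3:Add2,r4:7
  c6: stall  regs: r0:2,r1:6,r2:Add1,r3:Add2,r4:7
  c7: CDB Add1=-6; issue SUB r1<-Add1  regs: r0:2,r1:Add1,r2:-6,r3:Add2,r4:7
  c8: CDB Add2=-11; issue SUB r3<-Add2  regs: r0:2,r1:Add1,r2:-6,r3:Add2,r4:7
  c9: issue MUL r2<-Mul1  regs: r0:2,r1:Add1,r2:Mul1,r3:Add2,r4:7
  c10: CDB Add1=-8; issue SUB r1<-Add1  regs: r0:2,r1:Add1,r2:Mul1,r3:Add2,r4:7
  c11: CDB Add2=5; issue ADD r0<-Add2  regs: r0:Add2,r1:Add1,r2:Mul1,r3:5,r4:7
  c12: -  regs: r0:Add2,r1:Add1,r2:Mul1,r3:5,r4:7
  c13: -  regs: r0:Add2,r1:Add1,r2:Mul1,r3:5,r4:7
  c14: CDB Add1=-2  regs: r0:Add2,r1:-2,r2:Mul1,r3:5,r4:7
  c15: CDB Mul1=14  regs: r0:Add2,r1:-2,r2:14,r3:5,r4:7
  c16: -  regs: r0:Add2,r1:-2,r2:14,r3:5,r4:7

STATUS = TAG Add2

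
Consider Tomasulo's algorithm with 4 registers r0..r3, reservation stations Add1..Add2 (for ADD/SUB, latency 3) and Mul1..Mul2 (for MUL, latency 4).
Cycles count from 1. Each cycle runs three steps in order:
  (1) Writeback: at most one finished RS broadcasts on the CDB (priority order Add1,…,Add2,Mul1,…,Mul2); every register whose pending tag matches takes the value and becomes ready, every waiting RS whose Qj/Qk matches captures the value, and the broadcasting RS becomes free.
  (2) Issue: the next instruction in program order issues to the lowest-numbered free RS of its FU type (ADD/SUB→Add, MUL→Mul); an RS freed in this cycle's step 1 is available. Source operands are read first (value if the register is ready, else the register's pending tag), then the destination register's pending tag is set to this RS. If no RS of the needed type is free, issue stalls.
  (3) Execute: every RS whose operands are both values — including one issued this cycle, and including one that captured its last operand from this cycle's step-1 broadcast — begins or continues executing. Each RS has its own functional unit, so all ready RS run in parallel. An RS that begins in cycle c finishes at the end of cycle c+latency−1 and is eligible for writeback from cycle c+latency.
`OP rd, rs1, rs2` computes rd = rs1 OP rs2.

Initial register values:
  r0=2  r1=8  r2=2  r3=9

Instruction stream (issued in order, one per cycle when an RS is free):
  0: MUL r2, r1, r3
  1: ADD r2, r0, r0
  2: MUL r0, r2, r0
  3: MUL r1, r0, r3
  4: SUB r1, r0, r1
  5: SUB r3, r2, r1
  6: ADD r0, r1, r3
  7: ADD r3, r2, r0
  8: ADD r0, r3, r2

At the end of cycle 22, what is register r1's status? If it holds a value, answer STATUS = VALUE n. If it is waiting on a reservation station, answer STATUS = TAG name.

  c1: issue MUL r2<-Mul1  regs: r0:2,r1:8,r2:Mul1,r3:9
  c2: issue ADD r2<-Add1  regs: r0:2,r1:8,r2:Add1,r3:9
  c3: issue MUL r0<-Mul2  regs: r0:Mul2,r1:8,r2:Add1,r3:9
  c4: stall  regs: r0:Mul2,r1:8,r2:Add1,r3:9
  c5: CDB Add1=4; stall  regs: r0:Mul2,r1:8,r2:4,r3:9
  c6: CDB Mul1=72; issue MUL r1<-Mul1  regs: r0:Mul2,r1:Mul1,r2:4,r3:9
  c7: issue SUB r1<-Add1  regs: r0:Mul2,r1:Add1,r2:4,r3:9
  c8: issue SUB r3<-Add2  regs: r0:Mul2,r1:Add1,r2:4,r3:Add2
  c9: CDB Mul2=8; stall  regs: r0:8,r1:Add1,r2:4,r3:Add2
  c10: stall  regs: r0:8,r1:Add1,r2:4,r3:Add2
  c11: stall  regs: r0:8,r1:Add1,r2:4,r3:Add2
  c12: stall  regs: r0:8,r1:Add1,r2:4,r3:Add2
  c13: CDB Mul1=72; stall  regs: r0:8,r1:Add1,r2:4,r3:Add2
  c14: stall  regs: r0:8,r1:Add1,r2:4,r3:Add2
  c15: stall  regs: r0:8,r1:Add1,r2:4,r3:Add2
  c16: CDB Add1=-64; issue ADD r0<-Add1  regs: r0:Add1,r1:-64,r2:4,r3:Add2
  c17: stall  regs: r0:Add1,r1:-64,r2:4,r3:Add2
  c18: stall  regs: r0:Add1,r1:-64,r2:4,r3:Add2
  c19: CDB Add2=68; issue ADD r3<-Add2  regs: r0:Add1,r1:-64,r2:4,r3:Add2
  c20: stall  regs: r0:Add1,r1:-64,r2:4,r3:Add2
  c21: stall  regs: r0:Add1,r1:-64,r2:4,r3:Add2
  c22: CDB Add1=4; issue ADD r0<-Add1  regs: r0:Add1,r1:-64,r2:4,r3:Add2

STATUS = VALUE -64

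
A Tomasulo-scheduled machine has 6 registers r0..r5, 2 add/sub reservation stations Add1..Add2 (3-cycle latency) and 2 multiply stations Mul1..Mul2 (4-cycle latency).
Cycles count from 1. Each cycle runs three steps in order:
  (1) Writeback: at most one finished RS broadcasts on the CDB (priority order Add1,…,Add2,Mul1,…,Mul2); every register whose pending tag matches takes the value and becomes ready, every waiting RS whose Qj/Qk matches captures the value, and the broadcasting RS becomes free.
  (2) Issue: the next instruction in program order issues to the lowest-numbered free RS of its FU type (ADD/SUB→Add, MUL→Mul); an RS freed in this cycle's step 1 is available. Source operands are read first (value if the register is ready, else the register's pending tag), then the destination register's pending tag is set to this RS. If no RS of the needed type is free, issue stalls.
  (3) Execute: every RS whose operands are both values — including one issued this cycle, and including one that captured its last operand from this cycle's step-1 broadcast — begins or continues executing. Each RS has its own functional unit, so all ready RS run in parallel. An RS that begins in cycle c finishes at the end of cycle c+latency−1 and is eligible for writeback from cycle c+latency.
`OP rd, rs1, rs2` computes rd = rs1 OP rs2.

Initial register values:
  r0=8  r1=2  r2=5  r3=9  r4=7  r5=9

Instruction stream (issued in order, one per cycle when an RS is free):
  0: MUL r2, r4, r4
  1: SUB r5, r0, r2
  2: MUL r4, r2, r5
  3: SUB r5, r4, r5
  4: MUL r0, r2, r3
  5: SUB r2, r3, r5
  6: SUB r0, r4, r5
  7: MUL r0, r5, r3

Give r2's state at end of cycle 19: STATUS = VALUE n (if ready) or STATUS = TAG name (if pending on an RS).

cycle 1: issue MUL r2<-Mul1 // r0:8,r1:2,r2:Mul1,r3:9,r4:7,r5:9
cycle 2: issue SUB r5<-Add1 // r0:8,r1:2,r2:Mul1,r3:9,r4:7,r5:Add1
cycle 3: issue MUL r4<-Mul2 // r0:8,r1:2,r2:Mul1,r3:9,r4:Mul2,r5:Add1
cycle 4: issue SUB r5<-Add2 // r0:8,r1:2,r2:Mul1,r3:9,r4:Mul2,r5:Add2
cycle 5: CDB Mul1=49; issue MUL r0<-Mul1 // r0:Mul1,r1:2,r2:49,r3:9,r4:Mul2,r5:Add2
cycle 6: stall // r0:Mul1,r1:2,r2:49,r3:9,r4:Mul2,r5:Add2
cycle 7: stall // r0:Mul1,r1:2,r2:49,r3:9,r4:Mul2,r5:Add2
cycle 8: CDB Add1=-41; issue SUB r2<-Add1 // r0:Mul1,r1:2,r2:Add1,r3:9,r4:Mul2,r5:Add2
cycle 9: CDB Mul1=441; stall // r0:441,r1:2,r2:Add1,r3:9,r4:Mul2,r5:Add2
cycle 10: stall // r0:441,r1:2,r2:Add1,r3:9,r4:Mul2,r5:Add2
cycle 11: stall // r0:441,r1:2,r2:Add1,r3:9,r4:Mul2,r5:Add2
cycle 12: CDB Mul2=-2009; stall // r0:441,r1:2,r2:Add1,r3:9,r4:-2009,r5:Add2
cycle 13: stall // r0:441,r1:2,r2:Add1,r3:9,r4:-2009,r5:Add2
cycle 14: stall // r0:441,r1:2,r2:Add1,r3:9,r4:-2009,r5:Add2
cycle 15: CDB Add2=-1968; issue SUB r0<-Add2 // r0:Add2,r1:2,r2:Add1,r3:9,r4:-2009,r5:-1968
cycle 16: issue MUL r0<-Mul1 // r0:Mul1,r1:2,r2:Add1,r3:9,r4:-2009,r5:-1968
cycle 17: - // r0:Mul1,r1:2,r2:Add1,r3:9,r4:-2009,r5:-1968
cycle 18: CDB Add1=1977 // r0:Mul1,r1:2,r2:1977,r3:9,r4:-2009,r5:-1968
cycle 19: CDB Add2=-41 // r0:Mul1,r1:2,r2:1977,r3:9,r4:-2009,r5:-1968

STATUS = VALUE 1977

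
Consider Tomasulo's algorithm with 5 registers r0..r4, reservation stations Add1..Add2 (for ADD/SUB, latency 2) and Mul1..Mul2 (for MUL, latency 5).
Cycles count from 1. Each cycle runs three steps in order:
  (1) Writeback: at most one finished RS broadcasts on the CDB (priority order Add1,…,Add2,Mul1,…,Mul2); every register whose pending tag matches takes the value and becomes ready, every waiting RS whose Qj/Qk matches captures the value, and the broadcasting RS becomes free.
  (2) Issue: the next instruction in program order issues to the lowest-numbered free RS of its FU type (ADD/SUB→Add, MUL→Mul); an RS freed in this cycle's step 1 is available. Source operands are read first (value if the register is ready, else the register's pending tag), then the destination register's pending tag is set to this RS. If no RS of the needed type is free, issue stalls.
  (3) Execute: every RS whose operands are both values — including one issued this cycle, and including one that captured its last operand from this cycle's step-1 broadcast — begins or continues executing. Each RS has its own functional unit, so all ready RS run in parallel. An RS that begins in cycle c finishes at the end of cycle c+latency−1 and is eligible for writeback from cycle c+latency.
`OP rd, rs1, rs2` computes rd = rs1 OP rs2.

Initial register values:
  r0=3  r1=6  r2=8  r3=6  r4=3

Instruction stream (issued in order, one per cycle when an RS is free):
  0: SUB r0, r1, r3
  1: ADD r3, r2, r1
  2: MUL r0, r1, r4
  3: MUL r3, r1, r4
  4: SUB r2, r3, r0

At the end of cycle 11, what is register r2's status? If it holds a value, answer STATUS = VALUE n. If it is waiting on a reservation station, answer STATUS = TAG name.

c1: issue SUB r0<-Add1 | r0:Add1,r1:6,r2:8,r3:6,r4:3
c2: issue ADD r3<-Add2 | r0:Add1,r1:6,r2:8,r3:Add2,r4:3
c3: CDB Add1=0; issue MUL r0<-Mul1 | r0:Mul1,r1:6,r2:8,r3:Add2,r4:3
c4: CDB Add2=14; issue MUL r3<-Mul2 | r0:Mul1,r1:6,r2:8,r3:Mul2,r4:3
c5: issue SUB r2<-Add1 | r0:Mul1,r1:6,r2:Add1,r3:Mul2,r4:3
c6: - | r0:Mul1,r1:6,r2:Add1,r3:Mul2,r4:3
c7: - | r0:Mul1,r1:6,r2:Add1,r3:Mul2,r4:3
c8: CDB Mul1=18 | r0:18,r1:6,r2:Add1,r3:Mul2,r4:3
c9: CDB Mul2=18 | r0:18,r1:6,r2:Add1,r3:18,r4:3
c10: - | r0:18,r1:6,r2:Add1,r3:18,r4:3
c11: CDB Add1=0 | r0:18,r1:6,r2:0,r3:18,r4:3

STATUS = VALUE 0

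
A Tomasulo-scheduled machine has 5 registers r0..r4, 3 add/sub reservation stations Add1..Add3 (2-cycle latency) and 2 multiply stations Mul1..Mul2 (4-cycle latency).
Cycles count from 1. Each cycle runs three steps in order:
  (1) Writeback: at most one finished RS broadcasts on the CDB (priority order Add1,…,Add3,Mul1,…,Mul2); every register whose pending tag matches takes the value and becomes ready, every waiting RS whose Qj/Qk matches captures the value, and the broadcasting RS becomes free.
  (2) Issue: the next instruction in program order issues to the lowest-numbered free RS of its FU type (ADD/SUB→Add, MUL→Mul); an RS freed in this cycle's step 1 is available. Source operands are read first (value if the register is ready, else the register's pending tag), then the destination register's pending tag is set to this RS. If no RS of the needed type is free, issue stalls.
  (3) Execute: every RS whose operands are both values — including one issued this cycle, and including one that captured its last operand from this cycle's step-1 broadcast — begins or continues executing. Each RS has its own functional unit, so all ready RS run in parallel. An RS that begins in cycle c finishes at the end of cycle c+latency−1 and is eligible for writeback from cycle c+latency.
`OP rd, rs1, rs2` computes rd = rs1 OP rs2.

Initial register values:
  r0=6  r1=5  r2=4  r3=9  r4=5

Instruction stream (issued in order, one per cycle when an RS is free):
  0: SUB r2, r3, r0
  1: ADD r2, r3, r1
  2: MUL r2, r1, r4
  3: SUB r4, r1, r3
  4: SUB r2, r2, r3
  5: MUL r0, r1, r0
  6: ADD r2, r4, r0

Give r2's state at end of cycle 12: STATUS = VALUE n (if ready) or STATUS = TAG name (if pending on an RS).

STATUS = VALUE 26

  c1: issue SUB r2<-Add1  regs: r0:6,r1:5,r2:Add1,r3:9,r4:5
  c2: issue ADD r2<-Add2  regs: r0:6,r1:5,r2:Add2,r3:9,r4:5
  c3: CDB Add1=3; issue MUL r2<-Mul1  regs: r0:6,r1:5,r2:Mul1,r3:9,r4:5
  c4: CDB Add2=14; issue SUB r4<-Add1  regs: r0:6,r1:5,r2:Mul1,r3:9,r4:Add1
  c5: issue SUB r2<-Add2  regs: r0:6,r1:5,r2:Add2,r3:9,r4:Add1
  c6: CDB Add1=-4; issue MUL r0<-Mul2  regs: r0:Mul2,r1:5,r2:Add2,r3:9,r4:-4
  c7: CDB Mul1=25; issue ADD r2<-Add1  regs: r0:Mul2,r1:5,r2:Add1,r3:9,r4:-4
  c8: -  regs: r0:Mul2,r1:5,r2:Add1,r3:9,r4:-4
  c9: CDB Add2=16  regs: r0:Mul2,r1:5,r2:Add1,r3:9,r4:-4
  c10: CDB Mul2=30  regs: r0:30,r1:5,r2:Add1,r3:9,r4:-4
  c11: -  regs: r0:30,r1:5,r2:Add1,r3:9,r4:-4
  c12: CDB Add1=26  regs: r0:30,r1:5,r2:26,r3:9,r4:-4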